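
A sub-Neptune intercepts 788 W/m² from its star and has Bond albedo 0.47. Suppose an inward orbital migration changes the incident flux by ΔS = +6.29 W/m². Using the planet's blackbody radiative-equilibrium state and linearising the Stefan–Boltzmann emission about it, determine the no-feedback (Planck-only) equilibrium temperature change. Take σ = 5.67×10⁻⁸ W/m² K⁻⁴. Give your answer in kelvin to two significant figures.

The baseline emission temperature is T_e = 207.2 K.
Only a fraction (1−α) is absorbed and it's spread over 4πR², so ΔF = (1−α)ΔS/4 = 0.8334 W/m².
The Planck feedback parameter is 4σT_e³ = 2.016 W/m²/K.
ΔT₀ = ΔF/λ_P = 0.8334/2.016 = 0.413 K.

0.41 K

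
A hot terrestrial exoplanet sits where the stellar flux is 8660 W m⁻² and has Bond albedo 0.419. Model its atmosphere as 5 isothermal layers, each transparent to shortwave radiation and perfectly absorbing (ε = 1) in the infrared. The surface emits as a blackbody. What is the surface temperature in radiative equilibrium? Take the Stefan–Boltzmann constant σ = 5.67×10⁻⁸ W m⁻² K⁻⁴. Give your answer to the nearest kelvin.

604 K

The effective emission temperature is T_e = [S(1−α)/(4σ)]^¼ = 385.9 K.
With N = 5 opaque layers, T_s = (N+1)^(1/4)·T_e = 6^(1/4)·385.9 = 604.0 K.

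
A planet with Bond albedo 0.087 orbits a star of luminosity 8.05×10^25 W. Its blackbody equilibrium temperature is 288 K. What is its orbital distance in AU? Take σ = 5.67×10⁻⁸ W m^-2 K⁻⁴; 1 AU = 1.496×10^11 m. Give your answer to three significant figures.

0.409 AU

The flux needed for this T is 4σT⁴/(1−0.087) = 1709 W m^-2.
S = L/(4πd²) → d = √(L/4πS) = √(8.05×10^25/(4π·1709)) = 6.122×10^10 m = 0.4093 AU.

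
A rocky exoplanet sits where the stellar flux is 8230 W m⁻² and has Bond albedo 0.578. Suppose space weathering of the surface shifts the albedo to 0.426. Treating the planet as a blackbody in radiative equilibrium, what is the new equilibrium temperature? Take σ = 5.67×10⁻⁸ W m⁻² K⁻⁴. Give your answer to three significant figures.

With the new albedo, S(1−α₂)/4 = 1181 W m⁻², so T₂ = 379.9 K.

380 K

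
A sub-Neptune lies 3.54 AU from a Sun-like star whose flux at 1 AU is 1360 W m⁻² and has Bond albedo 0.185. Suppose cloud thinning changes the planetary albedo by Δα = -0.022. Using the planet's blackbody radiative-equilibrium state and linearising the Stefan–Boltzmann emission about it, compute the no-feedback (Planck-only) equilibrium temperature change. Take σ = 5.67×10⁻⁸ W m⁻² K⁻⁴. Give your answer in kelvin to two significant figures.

Flux at the orbit: S = 1360/(3.54)² = 108.5 W m⁻².
Unperturbed T_e = [108.5·(1−0.185)/(4σ)]^¼ = 140.5 K.
TOA radiative forcing: ΔF = −S·Δα/4 = −108.5·(-0.022)/4 = 0.5969 W m⁻².
Linearising σT⁴ gives d(σT⁴)/dT = 4σT_e³ = 0.6294 W m⁻² per K.
So ΔT₀ = 0.5969/0.6294 = 0.948 K.

0.95 K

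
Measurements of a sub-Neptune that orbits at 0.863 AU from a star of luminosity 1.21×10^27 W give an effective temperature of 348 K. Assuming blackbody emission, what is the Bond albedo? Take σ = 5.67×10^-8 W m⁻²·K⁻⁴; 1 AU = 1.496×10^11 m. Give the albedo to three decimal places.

0.424

d = 0.863 × 1.496×10^11 m = 1.291×10^11 m.
Spreading L over a sphere of radius d: S = 1.21×10^27/(4π·1.29×10^11²) = 5777 W m⁻².
Rearranging the radiative balance, α = 1 − 4σT⁴/S.
σT⁴ = 831.6 W m⁻², so 4σT⁴ = 3326 W m⁻².
1−α = 3326/5777 = 0.5758, so α = 0.4242.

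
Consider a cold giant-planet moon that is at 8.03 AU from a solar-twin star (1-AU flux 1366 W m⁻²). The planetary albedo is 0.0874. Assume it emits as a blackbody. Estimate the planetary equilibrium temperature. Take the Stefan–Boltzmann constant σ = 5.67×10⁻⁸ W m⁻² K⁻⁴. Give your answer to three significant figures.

Flux at the orbit: S = 1366/(8.03)² = 21.18 W m⁻².
Averaging over the sphere, the absorbed flux is S(1−α)/4 = 4.833 W m⁻².
In equilibrium σT⁴ equals this, so T = 96.09 K.

96.1 K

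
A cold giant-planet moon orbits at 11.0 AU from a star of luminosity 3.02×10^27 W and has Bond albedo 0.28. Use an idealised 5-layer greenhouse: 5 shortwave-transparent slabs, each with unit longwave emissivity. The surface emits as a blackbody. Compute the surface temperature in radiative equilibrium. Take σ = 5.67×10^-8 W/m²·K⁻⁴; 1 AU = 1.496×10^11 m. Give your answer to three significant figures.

203 K

d = 11.0 × 1.496×10^11 m = 1.646×10^12 m.
Flux at the orbit: S = L/(4πd²) = 3.02×10^27/(4π·(1.65×10^12)²) = 88.75 W/m².
Top-of-atmosphere balance: σT_e⁴ = S(1−α)/4 = 15.97 W/m² → T_e = 129.6 K.
With N = 5 opaque layers, T_s = (N+1)^(1/4)·T_e = 6^(1/4)·129.6 = 202.8 K.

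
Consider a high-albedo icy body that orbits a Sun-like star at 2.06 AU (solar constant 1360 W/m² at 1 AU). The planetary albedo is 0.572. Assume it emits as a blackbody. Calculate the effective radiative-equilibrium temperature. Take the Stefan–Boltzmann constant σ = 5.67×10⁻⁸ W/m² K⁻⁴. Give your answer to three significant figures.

157 K

By the inverse-square law, S = 1360/2.06² = 320.5 W/m².
Absorbed flux (global mean): S(1−α)/4 = 320.5·0.428/4 = 34.29 W/m².
Balancing against σT⁴: T = (34.29/5.67×10⁻⁸)^(1/4) = 156.8 K.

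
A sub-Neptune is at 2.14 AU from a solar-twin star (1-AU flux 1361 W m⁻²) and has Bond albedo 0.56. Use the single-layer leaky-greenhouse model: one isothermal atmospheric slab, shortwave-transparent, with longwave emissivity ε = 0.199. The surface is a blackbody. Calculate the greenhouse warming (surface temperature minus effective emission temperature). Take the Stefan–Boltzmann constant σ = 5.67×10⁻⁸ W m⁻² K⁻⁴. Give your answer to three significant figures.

Irradiance scales as 1/d², so S = 1361 W m⁻² × (1/2.14)² = 297.2 W m⁻².
The planet radiates to space at T_e = [S(1−α)/(4σ)]^(1/4) = 155.0 K.
Surface balance with a leaky layer gives σT_s⁴ = σT_e⁴·2/(2−ε), so T_s = T_e·[2/(2−0.199)]^(1/4) = 159.1 K.
T_s − T_e = 159.1 − 155.0 = 4.114 K.

4.11 K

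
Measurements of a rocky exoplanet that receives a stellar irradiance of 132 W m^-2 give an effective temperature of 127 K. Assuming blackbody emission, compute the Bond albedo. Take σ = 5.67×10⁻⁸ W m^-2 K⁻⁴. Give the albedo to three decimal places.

0.553

From σT⁴ = S(1−α)/4 we invert for α: 1−α = 4σT⁴/S.
4σT⁴ = 4·5.67×10⁻⁸·(127)⁴ = 59.00 W m^-2.
1−α = 59.00/132.0 = 0.4470, so α = 0.5530.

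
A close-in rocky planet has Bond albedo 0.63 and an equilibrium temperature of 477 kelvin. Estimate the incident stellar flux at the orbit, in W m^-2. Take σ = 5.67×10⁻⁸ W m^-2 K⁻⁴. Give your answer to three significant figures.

31700 W m^-2

Invert the energy balance for S: S = 4σT⁴/(1−α).
σT⁴ = 5.67×10⁻⁸·(477)⁴ = 2935 W m^-2.
S = 4·2935/0.37 = 31730 W m^-2.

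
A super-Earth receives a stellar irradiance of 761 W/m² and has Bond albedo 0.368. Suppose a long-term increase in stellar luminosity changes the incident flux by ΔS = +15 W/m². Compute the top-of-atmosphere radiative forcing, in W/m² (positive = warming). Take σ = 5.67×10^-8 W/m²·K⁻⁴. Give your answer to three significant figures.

Only a fraction (1−α) is absorbed and it's spread over 4πR², so ΔF = (1−α)ΔS/4 = 2.370 W/m².

2.37 W/m²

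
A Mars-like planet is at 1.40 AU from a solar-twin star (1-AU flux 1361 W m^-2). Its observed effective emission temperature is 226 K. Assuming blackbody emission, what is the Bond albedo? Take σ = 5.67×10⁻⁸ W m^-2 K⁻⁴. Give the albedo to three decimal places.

0.148

Irradiance scales as 1/d², so S = 1361 W m^-2 × (1/1.40)² = 694.4 W m^-2.
From σT⁴ = S(1−α)/4 we invert for α: 1−α = 4σT⁴/S.
σT⁴ = 147.9 W m^-2, so 4σT⁴ = 591.7 W m^-2.
Hence α = 1 − 591.7/694.4 = 0.1479.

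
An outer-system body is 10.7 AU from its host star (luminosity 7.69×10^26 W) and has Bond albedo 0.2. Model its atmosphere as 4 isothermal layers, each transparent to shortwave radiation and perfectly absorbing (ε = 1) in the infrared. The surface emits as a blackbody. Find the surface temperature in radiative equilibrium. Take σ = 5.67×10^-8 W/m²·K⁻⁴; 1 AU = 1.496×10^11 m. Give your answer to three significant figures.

143 K

Orbital distance: d = 10.7 AU = 1.601×10^12 m.
Flux at the orbit: S = L/(4πd²) = 7.69×10^26/(4π·(1.60×10^12)²) = 23.88 W/m².
Top-of-atmosphere balance: σT_e⁴ = S(1−α)/4 = 4.777 W/m² → T_e = 95.80 K.
For an N-layer opaque stack, T_s⁴ = (N+1)T_e⁴, hence T_s = (5)^(1/4)×95.80 K = 143.3 K.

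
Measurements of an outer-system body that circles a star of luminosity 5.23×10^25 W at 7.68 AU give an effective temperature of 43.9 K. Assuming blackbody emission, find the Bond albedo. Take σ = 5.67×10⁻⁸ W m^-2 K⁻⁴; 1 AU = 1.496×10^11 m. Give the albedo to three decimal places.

Orbital distance: d = 7.68 AU = 1.149×10^12 m.
S = L/(4πd²) = 3.153 W m^-2.
Energy balance: S(1−α)/4 = σT⁴, so 1−α = 4σT⁴/S.
4σT⁴ = 4·5.67×10⁻⁸·(43.9)⁴ = 0.8424 W m^-2.
1−α = 0.8424/3.153 = 0.2672, so α = 0.7328.

0.733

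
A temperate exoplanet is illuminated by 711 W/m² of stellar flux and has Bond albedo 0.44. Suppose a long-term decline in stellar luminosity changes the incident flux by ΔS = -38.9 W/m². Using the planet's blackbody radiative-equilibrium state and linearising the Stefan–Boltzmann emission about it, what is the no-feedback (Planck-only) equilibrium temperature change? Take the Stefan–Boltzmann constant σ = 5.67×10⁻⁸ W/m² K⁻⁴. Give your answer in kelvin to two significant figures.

-2.8 kelvin

Unperturbed T_e = [711.0·(1−0.44)/(4σ)]^¼ = 204.7 K.
TOA radiative forcing: ΔF = (1−α)ΔS/4 = 0.56·(-38.9)/4 = -5.446 W/m².
The Planck feedback parameter is 4σT_e³ = 1.945 W/m²/K.
Hence the no-feedback warming is ΔF/(4σT_e³) = -2.80 K.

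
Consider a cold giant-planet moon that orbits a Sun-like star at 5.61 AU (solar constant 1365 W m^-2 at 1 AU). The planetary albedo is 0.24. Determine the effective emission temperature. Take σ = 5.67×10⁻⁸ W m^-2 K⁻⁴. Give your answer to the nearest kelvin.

Flux at the orbit: S = 1365/(5.61)² = 43.37 W m^-2.
Absorbed flux (global mean): S(1−α)/4 = 43.37·0.76/4 = 8.241 W m^-2.
In equilibrium σT⁴ equals this, so T = 109.8 K.

110 K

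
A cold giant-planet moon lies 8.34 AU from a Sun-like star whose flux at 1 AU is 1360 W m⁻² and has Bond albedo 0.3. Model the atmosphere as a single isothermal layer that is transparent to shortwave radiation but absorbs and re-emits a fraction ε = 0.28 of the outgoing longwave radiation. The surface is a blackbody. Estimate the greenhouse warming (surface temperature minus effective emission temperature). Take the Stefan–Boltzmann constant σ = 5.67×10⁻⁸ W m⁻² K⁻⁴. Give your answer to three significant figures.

3.39 K

By the inverse-square law, S = 1360/8.34² = 19.55 W m⁻².
The planet radiates to space at T_e = [S(1−α)/(4σ)]^(1/4) = 88.14 K.
Surface balance with a leaky layer gives σT_s⁴ = σT_e⁴·2/(2−ε), so T_s = T_e·[2/(2−0.28)]^(1/4) = 91.53 K.
T_s − T_e = 91.53 − 88.14 = 3.387 K.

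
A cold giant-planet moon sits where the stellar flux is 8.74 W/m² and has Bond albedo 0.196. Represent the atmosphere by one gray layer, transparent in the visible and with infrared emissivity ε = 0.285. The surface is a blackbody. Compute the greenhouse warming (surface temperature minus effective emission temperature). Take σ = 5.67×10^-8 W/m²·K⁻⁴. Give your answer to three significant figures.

2.92 kelvin

The planet radiates to space at T_e = [S(1−α)/(4σ)]^(1/4) = 74.61 K.
The surface balance (absorbed SW + ε·downward IR = σT_s⁴) with T_a⁴ = T_s⁴/2 reduces to T_s = T_e·[2/(2−ε)]^¼ = 77.53 K.
The atmosphere warms the surface by 2.923 K.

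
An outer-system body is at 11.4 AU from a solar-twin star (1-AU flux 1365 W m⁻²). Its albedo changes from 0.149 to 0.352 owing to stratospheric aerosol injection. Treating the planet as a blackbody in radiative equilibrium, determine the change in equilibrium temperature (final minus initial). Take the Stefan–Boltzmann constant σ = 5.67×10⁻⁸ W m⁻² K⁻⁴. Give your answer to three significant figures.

-5.22 K

Flux at the orbit: S = 1365/(11.4)² = 10.50 W m⁻².
Before: T₁ = [10.50·0.851/(4σ)]^(1/4) = 79.23 K.
Final:   T₂ = [S(1−0.352)/(4σ)]^(1/4) = 74.01 K.
ΔT = T₂ − T₁ = -5.218 K.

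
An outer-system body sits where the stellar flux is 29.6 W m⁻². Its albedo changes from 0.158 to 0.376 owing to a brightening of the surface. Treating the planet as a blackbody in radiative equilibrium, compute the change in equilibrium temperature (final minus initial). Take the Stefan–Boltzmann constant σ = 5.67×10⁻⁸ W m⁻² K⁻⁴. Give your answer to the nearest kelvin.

Initial: T₁ = [S(1−0.158)/(4σ)]^(1/4) = 102.4 K.
Final:   T₂ = [S(1−0.376)/(4σ)]^(1/4) = 95.00 K.
Change: 95.00 − 102.4 = -7.389 K.

-7 kelvin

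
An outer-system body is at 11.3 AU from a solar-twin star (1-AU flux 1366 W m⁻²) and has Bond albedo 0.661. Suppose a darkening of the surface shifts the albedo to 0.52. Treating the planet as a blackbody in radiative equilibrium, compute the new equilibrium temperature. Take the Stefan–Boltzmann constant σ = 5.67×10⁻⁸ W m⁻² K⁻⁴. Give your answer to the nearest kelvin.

Irradiance scales as 1/d², so S = 1366 W m⁻² × (1/11.3)² = 10.70 W m⁻².
New equilibrium: T₂ = [(1−0.52)·10.70/(4σ)]^(1/4) = 68.98 K.

69 K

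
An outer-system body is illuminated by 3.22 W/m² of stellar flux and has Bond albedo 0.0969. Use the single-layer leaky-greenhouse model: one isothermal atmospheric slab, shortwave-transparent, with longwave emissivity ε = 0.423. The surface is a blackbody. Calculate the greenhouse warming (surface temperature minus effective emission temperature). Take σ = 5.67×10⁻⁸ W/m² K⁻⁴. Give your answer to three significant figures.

3.66 kelvin

The planet radiates to space at T_e = [S(1−α)/(4σ)]^(1/4) = 59.84 K.
For a single slab of emissivity ε, T_s⁴ = 2T_e⁴/(2−ε); thus T_s = 59.84·(1.268)^(1/4) = 63.50 K.
T_s − T_e = 63.50 − 59.84 = 3.663 K.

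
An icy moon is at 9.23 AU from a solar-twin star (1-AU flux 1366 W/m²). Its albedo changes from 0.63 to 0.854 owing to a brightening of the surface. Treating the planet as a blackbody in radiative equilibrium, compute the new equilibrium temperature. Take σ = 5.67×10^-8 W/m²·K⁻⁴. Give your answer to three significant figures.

56.7 kelvin

By the inverse-square law, S = 1366/9.23² = 16.03 W/m².
T₂ = [S(1−α₂)/(4σ)]^(1/4) = [16.03·0.146/(4σ)]^(1/4) = 56.68 K.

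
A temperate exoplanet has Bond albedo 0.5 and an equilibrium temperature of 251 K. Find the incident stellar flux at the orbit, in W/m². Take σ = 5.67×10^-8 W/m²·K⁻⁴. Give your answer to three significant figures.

1800 W/m²

Invert the energy balance for S: S = 4σT⁴/(1−α).
The emitted flux is σT⁴ = 225.0 W/m².
So S = 4×225.0/(1−0.5) = 1800 W/m².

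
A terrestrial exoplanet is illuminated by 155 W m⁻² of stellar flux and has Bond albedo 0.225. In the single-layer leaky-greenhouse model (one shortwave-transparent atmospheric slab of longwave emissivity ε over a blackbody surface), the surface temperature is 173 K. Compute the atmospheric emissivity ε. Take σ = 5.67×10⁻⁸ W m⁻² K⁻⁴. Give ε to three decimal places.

TOA balance gives T_e = 151.7 K.
Inverting T_s⁴ = 2T_e⁴/(2−ε): (T_e/T_s)⁴ = 0.5913, so ε = 2(1 − 0.5913) = 0.8174.

0.817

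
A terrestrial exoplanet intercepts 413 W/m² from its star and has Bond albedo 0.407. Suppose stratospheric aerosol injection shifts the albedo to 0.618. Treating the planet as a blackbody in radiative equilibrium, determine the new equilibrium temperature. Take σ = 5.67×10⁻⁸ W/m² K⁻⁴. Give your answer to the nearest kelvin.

162 K

New equilibrium: T₂ = [(1−0.618)·413.0/(4σ)]^(1/4) = 162.4 K.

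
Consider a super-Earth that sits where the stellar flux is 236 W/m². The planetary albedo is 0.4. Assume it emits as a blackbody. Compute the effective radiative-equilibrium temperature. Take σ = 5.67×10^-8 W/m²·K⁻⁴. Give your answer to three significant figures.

Averaging over the sphere, the absorbed flux is S(1−α)/4 = 35.40 W/m².
In equilibrium σT⁴ equals this, so T = 158.1 K.

158 K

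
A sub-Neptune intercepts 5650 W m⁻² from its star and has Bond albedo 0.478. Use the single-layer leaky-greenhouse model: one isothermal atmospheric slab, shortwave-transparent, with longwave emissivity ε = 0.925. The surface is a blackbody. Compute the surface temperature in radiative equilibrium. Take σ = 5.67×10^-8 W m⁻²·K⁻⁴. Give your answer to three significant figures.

394 K

The planet radiates to space at T_e = [S(1−α)/(4σ)]^(1/4) = 337.7 K.
The surface balance (absorbed SW + ε·downward IR = σT_s⁴) with T_a⁴ = T_s⁴/2 reduces to T_s = T_e·[2/(2−ε)]^¼ = 394.4 K.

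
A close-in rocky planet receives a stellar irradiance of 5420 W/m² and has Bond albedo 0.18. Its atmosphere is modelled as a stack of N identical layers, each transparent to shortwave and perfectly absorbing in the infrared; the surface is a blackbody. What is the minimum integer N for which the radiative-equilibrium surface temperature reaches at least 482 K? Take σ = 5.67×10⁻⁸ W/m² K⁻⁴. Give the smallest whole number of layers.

The effective emission temperature is T_e = [S(1−α)/(4σ)]^¼ = 374.1 K.
Since T_s⁴ = (N+1)T_e⁴, we need N ≥ (T_s/T_e)⁴ − 1 = 1.754.
The minimum whole number is N = 2.

2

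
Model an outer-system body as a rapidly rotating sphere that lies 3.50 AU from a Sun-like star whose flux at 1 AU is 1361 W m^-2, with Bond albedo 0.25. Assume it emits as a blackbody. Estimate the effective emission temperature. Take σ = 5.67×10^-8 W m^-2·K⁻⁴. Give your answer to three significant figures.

138 K

Flux at the orbit: S = 1361/(3.50)² = 111.1 W m^-2.
Averaging over the sphere, the absorbed flux is S(1−α)/4 = 20.83 W m^-2.
Balancing against σT⁴: T = (20.83/5.67×10⁻⁸)^(1/4) = 138.4 K.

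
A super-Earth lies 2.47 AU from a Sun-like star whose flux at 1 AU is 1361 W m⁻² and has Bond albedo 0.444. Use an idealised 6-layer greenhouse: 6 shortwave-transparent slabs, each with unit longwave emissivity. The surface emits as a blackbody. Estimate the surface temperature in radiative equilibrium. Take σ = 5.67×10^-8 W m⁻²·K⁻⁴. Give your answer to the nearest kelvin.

249 K

By the inverse-square law, S = 1361/2.47² = 223.1 W m⁻².
OLR = S(1−α)/4 = 31.01 W m⁻²; the top layer radiates at T_e = 152.9 K.
With N = 6 opaque layers, T_s = (N+1)^(1/4)·T_e = 7^(1/4)·152.9 = 248.7 K.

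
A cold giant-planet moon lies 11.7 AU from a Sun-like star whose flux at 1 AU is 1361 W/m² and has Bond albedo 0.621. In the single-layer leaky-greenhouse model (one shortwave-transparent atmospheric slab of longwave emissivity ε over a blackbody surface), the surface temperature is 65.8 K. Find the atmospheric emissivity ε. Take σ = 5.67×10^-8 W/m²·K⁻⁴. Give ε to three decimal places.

0.227

By the inverse-square law, S = 1361/11.7² = 9.942 W/m².
TOA balance gives T_e = 63.84 K.
Inverting T_s⁴ = 2T_e⁴/(2−ε): (T_e/T_s)⁴ = 0.8863, so ε = 2(1 − 0.8863) = 0.2274.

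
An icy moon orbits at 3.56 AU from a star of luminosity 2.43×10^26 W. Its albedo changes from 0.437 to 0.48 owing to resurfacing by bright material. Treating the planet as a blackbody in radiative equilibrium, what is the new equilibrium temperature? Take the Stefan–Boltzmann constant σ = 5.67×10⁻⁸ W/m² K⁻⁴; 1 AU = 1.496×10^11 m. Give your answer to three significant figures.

112 K

Orbital distance: d = 3.56 AU = 5.326×10^11 m.
Spreading L over a sphere of radius d: S = 2.43×10^26/(4π·5.33×10^11²) = 68.18 W/m².
T₂ = [S(1−α₂)/(4σ)]^(1/4) = [68.18·0.52/(4σ)]^(1/4) = 111.8 K.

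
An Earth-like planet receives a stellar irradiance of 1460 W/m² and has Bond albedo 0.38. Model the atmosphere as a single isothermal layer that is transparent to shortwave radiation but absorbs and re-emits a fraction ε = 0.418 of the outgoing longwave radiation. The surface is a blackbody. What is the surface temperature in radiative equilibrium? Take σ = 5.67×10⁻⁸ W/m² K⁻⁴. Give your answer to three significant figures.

267 kelvin

At the top of the atmosphere, σT_e⁴ = S(1−α)/4 = 226.3 W/m², giving T_e = 251.3 K.
For a single slab of emissivity ε, T_s⁴ = 2T_e⁴/(2−ε); thus T_s = 251.3·(1.264)^(1/4) = 266.5 K.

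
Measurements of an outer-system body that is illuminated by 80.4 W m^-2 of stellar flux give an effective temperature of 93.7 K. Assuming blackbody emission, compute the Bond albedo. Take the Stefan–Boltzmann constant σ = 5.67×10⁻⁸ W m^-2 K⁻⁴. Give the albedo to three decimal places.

0.783

From σT⁴ = S(1−α)/4 we invert for α: 1−α = 4σT⁴/S.
σT⁴ = 4.371 W m^-2, so 4σT⁴ = 17.48 W m^-2.
1−α = 17.48/80.40 = 0.2174, so α = 0.7826.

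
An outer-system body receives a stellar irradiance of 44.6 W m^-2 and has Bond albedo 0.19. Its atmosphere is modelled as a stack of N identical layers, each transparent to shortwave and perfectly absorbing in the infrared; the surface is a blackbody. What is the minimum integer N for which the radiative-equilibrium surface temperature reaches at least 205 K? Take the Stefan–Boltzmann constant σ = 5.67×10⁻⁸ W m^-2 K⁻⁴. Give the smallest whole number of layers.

11

Top-of-atmosphere balance: σT_e⁴ = S(1−α)/4 = 9.032 W m^-2 → T_e = 112.3 K.
Since T_s⁴ = (N+1)T_e⁴, we need N ≥ (T_s/T_e)⁴ − 1 = 10.088.
The minimum whole number is N = 11.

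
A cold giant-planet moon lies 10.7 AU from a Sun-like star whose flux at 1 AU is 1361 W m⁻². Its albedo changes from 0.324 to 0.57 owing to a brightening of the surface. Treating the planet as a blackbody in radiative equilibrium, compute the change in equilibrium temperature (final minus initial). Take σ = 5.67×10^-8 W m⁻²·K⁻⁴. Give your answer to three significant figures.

-8.25 kelvin

Irradiance scales as 1/d², so S = 1361 W m⁻² × (1/10.7)² = 11.89 W m⁻².
With α = 0.324, T₁ = 77.15 K.
With α = 0.57, T₂ = 68.90 K.
Change: 68.90 − 77.15 = -8.251 K.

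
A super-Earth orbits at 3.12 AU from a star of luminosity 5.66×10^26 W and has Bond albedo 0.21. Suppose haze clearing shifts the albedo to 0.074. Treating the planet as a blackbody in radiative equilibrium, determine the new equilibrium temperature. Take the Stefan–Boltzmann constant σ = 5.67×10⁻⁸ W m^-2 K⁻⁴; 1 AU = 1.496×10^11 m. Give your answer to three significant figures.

d = 3.12 × 1.496×10^11 m = 4.668×10^11 m.
Spreading L over a sphere of radius d: S = 5.66×10^26/(4π·4.67×10^11²) = 206.7 W m^-2.
With the new albedo, S(1−α₂)/4 = 47.86 W m^-2, so T₂ = 170.5 K.

170 K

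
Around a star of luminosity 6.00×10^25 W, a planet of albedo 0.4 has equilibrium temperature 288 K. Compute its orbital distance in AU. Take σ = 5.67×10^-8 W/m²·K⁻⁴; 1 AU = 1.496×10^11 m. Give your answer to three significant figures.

The flux needed for this T is 4σT⁴/(1−0.4) = 2601 W/m².
From L = 4πd²S, d = √(6.00×10^25/(4π·2601)) = 4.285×10^10 m = 0.2864 AU.

0.286 AU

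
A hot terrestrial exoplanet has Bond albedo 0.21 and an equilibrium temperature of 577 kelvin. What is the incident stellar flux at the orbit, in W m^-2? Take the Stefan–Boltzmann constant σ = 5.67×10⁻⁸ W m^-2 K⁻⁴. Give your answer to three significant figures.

31800 W m^-2

Invert the energy balance for S: S = 4σT⁴/(1−α).
The emitted flux is σT⁴ = 6285 W m^-2.
S = 4·6285/0.79 = 31820 W m^-2.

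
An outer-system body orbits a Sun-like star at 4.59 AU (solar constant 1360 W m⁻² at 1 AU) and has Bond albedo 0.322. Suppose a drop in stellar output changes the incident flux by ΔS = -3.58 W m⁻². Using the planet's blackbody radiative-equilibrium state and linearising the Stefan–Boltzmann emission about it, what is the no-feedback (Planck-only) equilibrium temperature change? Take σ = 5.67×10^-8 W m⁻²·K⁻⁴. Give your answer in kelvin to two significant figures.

Irradiance scales as 1/d², so S = 1360 W m⁻² × (1/4.59)² = 64.55 W m⁻².
The baseline emission temperature is T_e = 117.9 K.
Only a fraction (1−α) is absorbed and it's spread over 4πR², so ΔF = (1−α)ΔS/4 = -0.6068 W m⁻².
Linearising σT⁴ gives d(σT⁴)/dT = 4σT_e³ = 0.3713 W m⁻² per K.
ΔT₀ = ΔF/λ_P = -0.6068/0.3713 = -1.63 K.

-1.6 K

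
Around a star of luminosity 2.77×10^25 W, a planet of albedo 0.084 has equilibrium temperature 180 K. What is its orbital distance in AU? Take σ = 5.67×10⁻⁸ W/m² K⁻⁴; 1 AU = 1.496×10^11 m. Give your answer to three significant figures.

Required flux: S = 4σT⁴/(1−α) = 259.9 W/m².
Then d = [L/(4πS)]^(1/2) = 9.209×10^10 m, i.e. 0.6156 AU.

0.616 AU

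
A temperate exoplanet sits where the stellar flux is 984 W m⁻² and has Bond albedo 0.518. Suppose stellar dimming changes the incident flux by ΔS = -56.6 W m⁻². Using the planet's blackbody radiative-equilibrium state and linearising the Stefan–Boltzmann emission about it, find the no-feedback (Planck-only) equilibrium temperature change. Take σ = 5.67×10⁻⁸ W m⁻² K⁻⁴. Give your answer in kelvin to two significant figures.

The baseline emission temperature is T_e = 213.8 K.
ΔF = Δ[S(1−α)]/4 = (1−0.518)·-56.6/4 = -6.820 W m⁻².
The Planck feedback parameter is 4σT_e³ = 2.218 W m⁻²/K.
Hence the no-feedback warming is ΔF/(4σT_e³) = -3.08 K.

-3.1 K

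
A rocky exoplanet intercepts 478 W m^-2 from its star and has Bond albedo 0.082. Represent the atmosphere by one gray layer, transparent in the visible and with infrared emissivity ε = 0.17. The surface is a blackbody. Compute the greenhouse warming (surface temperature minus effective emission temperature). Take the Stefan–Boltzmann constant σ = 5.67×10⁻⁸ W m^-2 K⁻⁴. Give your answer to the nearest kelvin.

Effective emission temperature (TOA balance): σT_e⁴ = S(1−α)/4 = 109.7 W m^-2 → T_e = 209.7 K.
Surface balance with a leaky layer gives σT_s⁴ = σT_e⁴·2/(2−ε), so T_s = T_e·[2/(2−0.17)]^(1/4) = 214.4 K.
T_s − T_e = 214.4 − 209.7 = 4.710 K.

5 K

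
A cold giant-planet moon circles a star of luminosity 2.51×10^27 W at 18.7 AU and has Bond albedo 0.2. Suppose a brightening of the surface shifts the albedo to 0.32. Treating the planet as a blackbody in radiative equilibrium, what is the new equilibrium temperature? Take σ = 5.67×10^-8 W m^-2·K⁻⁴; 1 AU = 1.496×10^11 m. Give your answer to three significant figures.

Orbital distance: d = 18.7 AU = 2.798×10^12 m.
Spreading L over a sphere of radius d: S = 2.51×10^27/(4π·2.80×10^12²) = 25.52 W m^-2.
With the new albedo, S(1−α₂)/4 = 4.339 W m^-2, so T₂ = 93.53 K.

93.5 kelvin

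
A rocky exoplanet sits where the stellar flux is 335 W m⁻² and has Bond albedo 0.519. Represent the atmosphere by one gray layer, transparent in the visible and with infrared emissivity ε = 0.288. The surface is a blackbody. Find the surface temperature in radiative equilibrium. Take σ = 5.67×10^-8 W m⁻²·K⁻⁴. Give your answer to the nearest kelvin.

170 K

Effective emission temperature (TOA balance): σT_e⁴ = S(1−α)/4 = 40.28 W m⁻² → T_e = 163.3 K.
Surface balance with a leaky layer gives σT_s⁴ = σT_e⁴·2/(2−ε), so T_s = T_e·[2/(2−0.288)]^(1/4) = 169.7 K.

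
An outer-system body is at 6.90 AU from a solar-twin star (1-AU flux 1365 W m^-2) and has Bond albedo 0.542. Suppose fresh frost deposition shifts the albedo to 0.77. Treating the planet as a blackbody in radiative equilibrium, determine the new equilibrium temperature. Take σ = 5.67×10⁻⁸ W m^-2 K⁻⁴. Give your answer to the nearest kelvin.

73 K

By the inverse-square law, S = 1365/6.90² = 28.67 W m^-2.
T₂ = [S(1−α₂)/(4σ)]^(1/4) = [28.67·0.23/(4σ)]^(1/4) = 73.43 K.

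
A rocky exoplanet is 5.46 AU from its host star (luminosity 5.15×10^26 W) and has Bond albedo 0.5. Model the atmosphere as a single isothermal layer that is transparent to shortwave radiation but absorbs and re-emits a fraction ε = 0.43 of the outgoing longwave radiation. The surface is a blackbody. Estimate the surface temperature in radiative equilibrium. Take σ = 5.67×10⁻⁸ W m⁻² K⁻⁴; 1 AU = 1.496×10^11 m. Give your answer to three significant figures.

Orbital distance: d = 5.46 AU = 8.168×10^11 m.
Spreading L over a sphere of radius d: S = 5.15×10^26/(4π·8.17×10^11²) = 61.43 W m⁻².
At the top of the atmosphere, σT_e⁴ = S(1−α)/4 = 7.678 W m⁻², giving T_e = 107.9 K.
Surface balance with a leaky layer gives σT_s⁴ = σT_e⁴·2/(2−ε), so T_s = T_e·[2/(2−0.43)]^(1/4) = 114.6 K.

115 K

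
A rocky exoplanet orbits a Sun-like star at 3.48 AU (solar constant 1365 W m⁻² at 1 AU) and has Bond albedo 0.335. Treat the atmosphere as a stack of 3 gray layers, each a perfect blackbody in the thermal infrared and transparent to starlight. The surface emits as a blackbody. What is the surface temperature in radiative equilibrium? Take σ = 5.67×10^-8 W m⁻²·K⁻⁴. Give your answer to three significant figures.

191 K

Irradiance scales as 1/d², so S = 1365 W m⁻² × (1/3.48)² = 112.7 W m⁻².
The effective emission temperature is T_e = [S(1−α)/(4σ)]^¼ = 134.8 K.
Layer-by-layer balance gives σT_s⁴ = (N+1)σT_e⁴, so T_s = 4^¼·134.8 = 190.7 K.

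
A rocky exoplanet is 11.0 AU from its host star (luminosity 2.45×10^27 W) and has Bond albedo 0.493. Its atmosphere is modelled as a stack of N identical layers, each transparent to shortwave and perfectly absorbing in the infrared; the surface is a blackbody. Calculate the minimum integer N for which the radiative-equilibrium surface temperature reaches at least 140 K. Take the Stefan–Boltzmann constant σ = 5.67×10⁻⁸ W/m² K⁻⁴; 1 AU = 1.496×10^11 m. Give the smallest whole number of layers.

d = 11.0 × 1.496×10^11 m = 1.646×10^12 m.
Spreading L over a sphere of radius d: S = 2.45×10^27/(4π·1.65×10^12²) = 72.00 W/m².
OLR = S(1−α)/4 = 9.125 W/m²; the top layer radiates at T_e = 112.6 K.
Since T_s⁴ = (N+1)T_e⁴, we need N ≥ (T_s/T_e)⁴ − 1 = 1.387.
So N ≥ 1.387; the smallest integer is N = 2.

2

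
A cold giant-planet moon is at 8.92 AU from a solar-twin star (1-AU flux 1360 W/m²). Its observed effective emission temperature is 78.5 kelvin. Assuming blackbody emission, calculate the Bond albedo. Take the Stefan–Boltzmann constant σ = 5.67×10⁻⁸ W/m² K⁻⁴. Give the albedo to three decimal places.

0.496

Flux at the orbit: S = 1360/(8.92)² = 17.09 W/m².
Energy balance: S(1−α)/4 = σT⁴, so 1−α = 4σT⁴/S.
σT⁴ = 2.153 W/m², so 4σT⁴ = 8.612 W/m².
1−α = 8.612/17.09 = 0.5039, so α = 0.4961.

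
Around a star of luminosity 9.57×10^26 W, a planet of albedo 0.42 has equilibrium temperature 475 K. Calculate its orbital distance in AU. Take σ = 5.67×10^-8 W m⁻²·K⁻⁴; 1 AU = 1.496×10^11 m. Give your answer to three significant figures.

Required flux: S = 4σT⁴/(1−α) = 19910 W m⁻².
Then d = [L/(4πS)]^(1/2) = 6.185×10^10 m, i.e. 0.4135 AU.

0.413 AU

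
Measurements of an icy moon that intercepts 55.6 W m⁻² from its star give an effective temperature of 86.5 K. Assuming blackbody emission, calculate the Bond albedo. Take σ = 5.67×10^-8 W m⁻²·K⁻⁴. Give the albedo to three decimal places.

0.772

Energy balance: S(1−α)/4 = σT⁴, so 1−α = 4σT⁴/S.
4σT⁴ = 4·5.67×10⁻⁸·(86.5)⁴ = 12.70 W m⁻².
1−α = 12.70/55.60 = 0.2284, so α = 0.7716.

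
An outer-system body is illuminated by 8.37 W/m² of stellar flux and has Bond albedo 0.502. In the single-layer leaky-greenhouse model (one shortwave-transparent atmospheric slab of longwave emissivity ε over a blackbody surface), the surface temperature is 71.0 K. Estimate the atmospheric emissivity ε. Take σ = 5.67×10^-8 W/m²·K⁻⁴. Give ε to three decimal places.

0.554

Effective temperature: T_e = [S(1−α)/(4σ)]^(1/4) = 65.48 K.
T_s⁴ = T_e⁴·2/(2−ε) → ε = 2 − 2(T_e/T_s)⁴ = 2 − 2·(65.48/71.0)⁴ = 0.5535.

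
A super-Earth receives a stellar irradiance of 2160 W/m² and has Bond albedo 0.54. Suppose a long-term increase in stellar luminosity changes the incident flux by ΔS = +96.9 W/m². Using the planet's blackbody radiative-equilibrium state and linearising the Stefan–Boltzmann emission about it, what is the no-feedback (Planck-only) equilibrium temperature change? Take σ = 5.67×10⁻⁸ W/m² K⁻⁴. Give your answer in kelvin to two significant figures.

2.9 K

The baseline emission temperature is T_e = 257.3 K.
TOA radiative forcing: ΔF = (1−α)ΔS/4 = 0.46·(+96.9)/4 = 11.14 W/m².
Linearising σT⁴ gives d(σT⁴)/dT = 4σT_e³ = 3.862 W/m² per K.
ΔT₀ = ΔF/λ_P = 11.14/3.862 = 2.89 K.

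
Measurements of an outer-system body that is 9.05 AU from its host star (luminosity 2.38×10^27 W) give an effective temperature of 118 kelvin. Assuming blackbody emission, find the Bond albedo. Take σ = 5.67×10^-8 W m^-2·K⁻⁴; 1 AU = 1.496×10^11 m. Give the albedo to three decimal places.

Orbital distance: d = 9.05 AU = 1.354×10^12 m.
Spreading L over a sphere of radius d: S = 2.38×10^27/(4π·1.35×10^12²) = 103.3 W m^-2.
Rearranging the radiative balance, α = 1 − 4σT⁴/S.
4σT⁴ = 4·5.67×10⁻⁸·(118)⁴ = 43.97 W m^-2.
Hence α = 1 − 43.97/103.3 = 0.5744.

0.574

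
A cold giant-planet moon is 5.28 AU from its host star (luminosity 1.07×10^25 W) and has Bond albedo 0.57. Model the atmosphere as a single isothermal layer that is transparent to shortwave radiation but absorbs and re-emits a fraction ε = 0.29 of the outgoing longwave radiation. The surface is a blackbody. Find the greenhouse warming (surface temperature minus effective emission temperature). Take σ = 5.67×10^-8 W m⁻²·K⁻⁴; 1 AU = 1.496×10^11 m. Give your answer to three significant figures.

1.60 K

Orbital distance: d = 5.28 AU = 7.899×10^11 m.
Spreading L over a sphere of radius d: S = 1.07×10^25/(4π·7.90×10^11²) = 1.365 W m⁻².
Effective emission temperature (TOA balance): σT_e⁴ = S(1−α)/4 = 0.1467 W m⁻² → T_e = 40.11 K.
For a single slab of emissivity ε, T_s⁴ = 2T_e⁴/(2−ε); thus T_s = 40.11·(1.17)^(1/4) = 41.71 K.
Greenhouse warming: T_s − T_e = 1.602 K.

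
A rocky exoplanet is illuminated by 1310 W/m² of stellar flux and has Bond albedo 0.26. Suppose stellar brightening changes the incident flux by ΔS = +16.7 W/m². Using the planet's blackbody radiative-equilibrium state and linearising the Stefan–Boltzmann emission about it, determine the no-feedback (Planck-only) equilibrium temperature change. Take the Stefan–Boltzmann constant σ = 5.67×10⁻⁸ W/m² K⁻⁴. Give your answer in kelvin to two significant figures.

Unperturbed T_e = [1310·(1−0.26)/(4σ)]^¼ = 255.7 K.
TOA radiative forcing: ΔF = (1−α)ΔS/4 = 0.74·(+16.7)/4 = 3.089 W/m².
Planck response: λ_P = 4σT_e³ = 4·5.67×10⁻⁸·(255.7)³ = 3.791 W/m²/K.
Hence the no-feedback warming is ΔF/(4σT_e³) = 0.815 K.

0.81 K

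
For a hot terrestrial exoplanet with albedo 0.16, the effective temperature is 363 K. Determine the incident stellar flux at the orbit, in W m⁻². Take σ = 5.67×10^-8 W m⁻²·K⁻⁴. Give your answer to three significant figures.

From S(1−α)/4 = σT⁴: S = 4σT⁴/(1−α).
σT⁴ = 5.67×10⁻⁸·(363)⁴ = 984.5 W m⁻².
So S = 4×984.5/(1−0.16) = 4688 W m⁻².

4690 W m⁻²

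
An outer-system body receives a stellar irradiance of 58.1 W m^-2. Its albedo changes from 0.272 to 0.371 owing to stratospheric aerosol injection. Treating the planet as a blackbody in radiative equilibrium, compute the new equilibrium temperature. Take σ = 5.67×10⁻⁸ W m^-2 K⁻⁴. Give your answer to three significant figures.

113 K

T₂ = [S(1−α₂)/(4σ)]^(1/4) = [58.10·0.629/(4σ)]^(1/4) = 112.7 K.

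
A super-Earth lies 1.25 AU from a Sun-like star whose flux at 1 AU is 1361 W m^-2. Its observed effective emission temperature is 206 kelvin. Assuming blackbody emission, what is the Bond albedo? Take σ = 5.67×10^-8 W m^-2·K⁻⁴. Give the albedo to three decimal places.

0.531

By the inverse-square law, S = 1361/1.25² = 871.0 W m^-2.
From σT⁴ = S(1−α)/4 we invert for α: 1−α = 4σT⁴/S.
4σT⁴ = 4·5.67×10⁻⁸·(206)⁴ = 408.4 W m^-2.
1−α = 408.4/871.0 = 0.4689, so α = 0.5311.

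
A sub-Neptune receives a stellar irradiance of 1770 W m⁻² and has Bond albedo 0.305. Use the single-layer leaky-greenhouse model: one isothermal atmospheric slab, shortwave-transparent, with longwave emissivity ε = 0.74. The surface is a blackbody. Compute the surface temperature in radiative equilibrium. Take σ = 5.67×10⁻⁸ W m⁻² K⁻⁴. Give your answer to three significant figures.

305 kelvin

Effective emission temperature (TOA balance): σT_e⁴ = S(1−α)/4 = 307.5 W m⁻² → T_e = 271.4 K.
Surface balance with a leaky layer gives σT_s⁴ = σT_e⁴·2/(2−ε), so T_s = T_e·[2/(2−0.74)]^(1/4) = 304.6 K.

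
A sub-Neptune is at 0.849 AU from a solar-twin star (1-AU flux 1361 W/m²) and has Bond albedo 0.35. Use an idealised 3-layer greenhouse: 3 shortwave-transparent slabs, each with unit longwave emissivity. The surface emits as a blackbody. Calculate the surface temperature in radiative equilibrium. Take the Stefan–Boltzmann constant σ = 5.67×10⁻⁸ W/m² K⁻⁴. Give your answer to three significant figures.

By the inverse-square law, S = 1361/0.849² = 1888 W/m².
OLR = S(1−α)/4 = 306.8 W/m²; the top layer radiates at T_e = 271.2 K.
For an N-layer opaque stack, T_s⁴ = (N+1)T_e⁴, hence T_s = (4)^(1/4)×271.2 K = 383.6 K.

384 kelvin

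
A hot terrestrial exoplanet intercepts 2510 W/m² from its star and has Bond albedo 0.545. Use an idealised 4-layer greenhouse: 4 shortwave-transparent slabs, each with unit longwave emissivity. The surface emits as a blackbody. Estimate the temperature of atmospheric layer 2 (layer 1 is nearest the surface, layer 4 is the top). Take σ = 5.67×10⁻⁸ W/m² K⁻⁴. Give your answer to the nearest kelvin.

The effective emission temperature is T_e = [S(1−α)/(4σ)]^¼ = 266.4 K.
Each opaque layer satisfies 2T_j⁴ = T_{j−1}⁴ + T_{j+1}⁴, giving T_k⁴ = (N+1−k)T_e⁴.
With k = 2: T_2 = (4+1−2)^¼·266.4 K = 350.6 K.

351 K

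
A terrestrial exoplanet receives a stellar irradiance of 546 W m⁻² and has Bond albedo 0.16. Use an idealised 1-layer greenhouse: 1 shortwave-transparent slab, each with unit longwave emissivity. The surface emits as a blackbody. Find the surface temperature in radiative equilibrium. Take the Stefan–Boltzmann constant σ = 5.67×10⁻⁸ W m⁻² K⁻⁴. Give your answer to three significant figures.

The effective emission temperature is T_e = [S(1−α)/(4σ)]^¼ = 212.1 K.
Layer-by-layer balance gives σT_s⁴ = (N+1)σT_e⁴, so T_s = 2^¼·212.1 = 252.2 K.

252 K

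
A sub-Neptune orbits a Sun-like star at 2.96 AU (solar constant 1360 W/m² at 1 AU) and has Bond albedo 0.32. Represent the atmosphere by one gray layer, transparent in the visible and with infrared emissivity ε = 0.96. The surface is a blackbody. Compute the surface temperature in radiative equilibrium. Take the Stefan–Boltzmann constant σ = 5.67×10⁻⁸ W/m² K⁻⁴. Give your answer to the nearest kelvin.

173 K

By the inverse-square law, S = 1360/2.96² = 155.2 W/m².
The planet radiates to space at T_e = [S(1−α)/(4σ)]^(1/4) = 146.9 K.
For a single slab of emissivity ε, T_s⁴ = 2T_e⁴/(2−ε); thus T_s = 146.9·(1.923)^(1/4) = 173.0 K.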